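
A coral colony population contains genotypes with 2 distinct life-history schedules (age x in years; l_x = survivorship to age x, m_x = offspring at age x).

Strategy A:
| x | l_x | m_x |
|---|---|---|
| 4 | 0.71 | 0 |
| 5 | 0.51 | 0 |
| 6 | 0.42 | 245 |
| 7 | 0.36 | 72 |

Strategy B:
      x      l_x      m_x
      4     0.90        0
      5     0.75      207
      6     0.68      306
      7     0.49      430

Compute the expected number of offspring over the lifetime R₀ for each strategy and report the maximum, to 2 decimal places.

574.03

Strategy A: R₀ = 0.71×0 + 0.51×0 + 0.42×245 + 0.36×72 = 128.8200
Strategy B: R₀ = 0.90×0 + 0.75×207 + 0.68×306 + 0.49×430 = 574.0300
Highest R₀: strategy B with 574.0300.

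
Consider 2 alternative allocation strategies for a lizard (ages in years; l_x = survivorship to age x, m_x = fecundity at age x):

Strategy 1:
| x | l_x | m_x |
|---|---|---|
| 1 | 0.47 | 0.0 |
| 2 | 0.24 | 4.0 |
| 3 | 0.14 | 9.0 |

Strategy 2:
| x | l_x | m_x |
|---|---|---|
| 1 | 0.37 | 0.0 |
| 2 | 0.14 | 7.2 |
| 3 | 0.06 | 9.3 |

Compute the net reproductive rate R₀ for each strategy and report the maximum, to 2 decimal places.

Strategy 1: R₀ = 0.47×0.0 + 0.24×4.0 + 0.14×9.0 = 2.2200
Strategy 2: R₀ = 0.37×0.0 + 0.14×7.2 + 0.06×9.3 = 1.5660
Highest R₀: strategy 1 with 2.2200.

2.22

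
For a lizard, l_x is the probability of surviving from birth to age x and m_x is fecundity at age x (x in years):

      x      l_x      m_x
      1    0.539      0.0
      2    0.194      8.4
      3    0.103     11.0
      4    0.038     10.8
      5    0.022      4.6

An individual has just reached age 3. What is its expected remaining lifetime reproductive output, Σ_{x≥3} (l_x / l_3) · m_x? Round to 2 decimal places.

l_3 = 0.103. Conditional survival from age 3 to x is l_x / l_3.
  x=3: (0.103/0.103) × 11.0 = 11.0000
  x=4: (0.038/0.103) × 10.8 = 3.9845
  x=5: (0.022/0.103) × 4.6 = 0.9825
Sum = 11.0000 + 3.9845 + 0.9825 = 15.9670

15.97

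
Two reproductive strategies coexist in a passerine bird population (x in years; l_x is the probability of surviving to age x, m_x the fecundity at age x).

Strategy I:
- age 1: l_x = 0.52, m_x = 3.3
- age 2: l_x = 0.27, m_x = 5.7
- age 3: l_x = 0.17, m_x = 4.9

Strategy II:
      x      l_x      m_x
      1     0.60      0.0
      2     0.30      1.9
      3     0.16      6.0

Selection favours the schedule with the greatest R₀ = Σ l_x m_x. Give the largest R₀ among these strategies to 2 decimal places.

4.09

Strategy I: R₀ = 0.52×3.3 + 0.27×5.7 + 0.17×4.9 = 4.0880
Strategy II: R₀ = 0.60×0.0 + 0.30×1.9 + 0.16×6.0 = 1.5300
Highest R₀: strategy I with 4.0880.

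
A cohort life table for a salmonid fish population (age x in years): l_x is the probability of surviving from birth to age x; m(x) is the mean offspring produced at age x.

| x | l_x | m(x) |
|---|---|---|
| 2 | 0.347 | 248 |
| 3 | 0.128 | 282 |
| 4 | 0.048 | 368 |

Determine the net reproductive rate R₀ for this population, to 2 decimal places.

139.82

R₀ = Σ l_x m(x):
  age 2: 0.347 × 248 = 86.0560
  age 3: 0.128 × 282 = 36.0960
  age 4: 0.048 × 368 = 17.6640
R₀ = 86.0560 + 36.0960 + 17.6640 = 139.8160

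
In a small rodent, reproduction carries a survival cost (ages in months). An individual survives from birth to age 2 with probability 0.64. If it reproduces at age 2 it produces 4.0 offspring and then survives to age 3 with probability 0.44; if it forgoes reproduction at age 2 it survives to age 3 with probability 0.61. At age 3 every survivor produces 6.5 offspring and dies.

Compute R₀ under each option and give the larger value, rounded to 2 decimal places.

4.39

breed at age 2: R₀ = 0.64 × (4.0 + 0.44 × 6.5) = 0.64 × 6.8600 = 4.3904
delay to age 3: R₀ = 0.64 × (0.61 × 6.5) = 0.64 × 3.9650 = 2.5376
Higher: breed at age 2 (4.3904).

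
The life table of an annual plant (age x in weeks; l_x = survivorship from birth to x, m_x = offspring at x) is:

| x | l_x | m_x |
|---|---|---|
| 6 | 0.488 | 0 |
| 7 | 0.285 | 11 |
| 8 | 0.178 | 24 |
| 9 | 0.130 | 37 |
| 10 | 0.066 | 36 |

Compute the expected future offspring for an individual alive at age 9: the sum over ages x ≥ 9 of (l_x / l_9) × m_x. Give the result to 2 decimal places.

l_9 = 0.130. Conditional survival from age 9 to x is l_x / l_9.
  x=9: (0.130/0.130) × 37 = 37.0000
  x=10: (0.066/0.130) × 36 = 18.2769
Sum = 37.0000 + 18.2769 = 55.2769

55.28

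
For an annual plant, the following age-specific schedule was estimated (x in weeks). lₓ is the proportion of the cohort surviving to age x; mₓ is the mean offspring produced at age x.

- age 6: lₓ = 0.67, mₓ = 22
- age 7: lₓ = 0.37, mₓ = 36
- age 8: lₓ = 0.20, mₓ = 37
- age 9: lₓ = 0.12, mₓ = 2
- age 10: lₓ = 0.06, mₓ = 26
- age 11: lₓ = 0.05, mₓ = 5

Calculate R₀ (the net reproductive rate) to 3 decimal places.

R₀ = Σ lₓ mₓ:
  age 6: 0.67 × 22 = 14.7400
  age 7: 0.37 × 36 = 13.3200
  age 8: 0.20 × 37 = 7.4000
  age 9: 0.12 × 2 = 0.2400
  age 10: 0.06 × 26 = 1.5600
  age 11: 0.05 × 5 = 0.2500
R₀ = 14.7400 + 13.3200 + 7.4000 + 0.2400 + 1.5600 + 0.2500 = 37.5100

37.510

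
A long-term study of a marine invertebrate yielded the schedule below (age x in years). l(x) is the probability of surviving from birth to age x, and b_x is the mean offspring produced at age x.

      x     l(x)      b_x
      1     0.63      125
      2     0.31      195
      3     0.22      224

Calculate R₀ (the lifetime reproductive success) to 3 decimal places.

188.480

R₀ = Σ l(x) b_x:
  age 1: 0.63 × 125 = 78.7500
  age 2: 0.31 × 195 = 60.4500
  age 3: 0.22 × 224 = 49.2800
R₀ = 78.7500 + 60.4500 + 49.2800 = 188.4800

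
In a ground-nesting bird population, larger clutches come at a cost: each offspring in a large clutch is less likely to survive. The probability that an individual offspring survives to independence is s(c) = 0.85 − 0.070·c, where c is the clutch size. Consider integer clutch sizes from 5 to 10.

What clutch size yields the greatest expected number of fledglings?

Expected fledglings = c × s(c):
  c=5: 5 × 0.500 = 2.500
  c=6: 6 × 0.430 = 2.580
  c=7: 7 × 0.360 = 2.520
  c=8: 8 × 0.290 = 2.320
  c=9: 9 × 0.220 = 1.980
  c=10: 10 × 0.150 = 1.500
Maximum at c = 6 (2.580 fledglings).

6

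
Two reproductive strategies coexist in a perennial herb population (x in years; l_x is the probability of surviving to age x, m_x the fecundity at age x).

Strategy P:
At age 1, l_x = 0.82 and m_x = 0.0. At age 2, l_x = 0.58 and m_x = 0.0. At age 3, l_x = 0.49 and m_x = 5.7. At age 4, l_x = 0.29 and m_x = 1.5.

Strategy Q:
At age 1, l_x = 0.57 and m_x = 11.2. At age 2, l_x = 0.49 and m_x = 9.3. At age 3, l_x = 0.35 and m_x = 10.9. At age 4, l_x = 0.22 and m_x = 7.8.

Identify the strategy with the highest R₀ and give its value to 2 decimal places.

Strategy P: R₀ = 0.82×0.0 + 0.58×0.0 + 0.49×5.7 + 0.29×1.5 = 3.2280
Strategy Q: R₀ = 0.57×11.2 + 0.49×9.3 + 0.35×10.9 + 0.22×7.8 = 16.4720
Highest R₀: strategy Q with 16.4720.

16.47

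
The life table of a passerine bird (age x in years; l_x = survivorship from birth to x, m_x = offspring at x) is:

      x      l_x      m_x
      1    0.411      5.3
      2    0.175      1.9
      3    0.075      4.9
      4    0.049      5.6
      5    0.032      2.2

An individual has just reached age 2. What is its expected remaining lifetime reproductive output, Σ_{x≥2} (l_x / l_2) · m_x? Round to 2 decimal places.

5.97

l_2 = 0.175. Conditional survival from age 2 to x is l_x / l_2.
  x=2: (0.175/0.175) × 1.9 = 1.9000
  x=3: (0.075/0.175) × 4.9 = 2.1000
  x=4: (0.049/0.175) × 5.6 = 1.5680
  x=5: (0.032/0.175) × 2.2 = 0.4023
Sum = 1.9000 + 2.1000 + 1.5680 + 0.4023 = 5.9703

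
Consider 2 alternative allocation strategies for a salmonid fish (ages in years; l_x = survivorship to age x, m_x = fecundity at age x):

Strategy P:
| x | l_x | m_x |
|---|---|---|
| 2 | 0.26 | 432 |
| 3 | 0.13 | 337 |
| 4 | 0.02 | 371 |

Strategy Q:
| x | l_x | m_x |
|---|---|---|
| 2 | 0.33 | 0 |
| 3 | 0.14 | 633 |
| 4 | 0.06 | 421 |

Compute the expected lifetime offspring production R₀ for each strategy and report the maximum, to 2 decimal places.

163.55

Strategy P: R₀ = 0.26×432 + 0.13×337 + 0.02×371 = 163.5500
Strategy Q: R₀ = 0.33×0 + 0.14×633 + 0.06×421 = 113.8800
Highest R₀: strategy P with 163.5500.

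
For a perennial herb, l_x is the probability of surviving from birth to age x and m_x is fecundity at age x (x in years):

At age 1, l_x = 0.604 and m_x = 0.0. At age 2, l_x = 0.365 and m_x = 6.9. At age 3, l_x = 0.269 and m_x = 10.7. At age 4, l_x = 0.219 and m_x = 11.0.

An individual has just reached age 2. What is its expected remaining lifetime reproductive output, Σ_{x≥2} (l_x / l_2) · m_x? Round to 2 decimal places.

l_2 = 0.365. Conditional survival from age 2 to x is l_x / l_2.
  x=2: (0.365/0.365) × 6.9 = 6.9000
  x=3: (0.269/0.365) × 10.7 = 7.8858
  x=4: (0.219/0.365) × 11.0 = 6.6000
Sum = 6.9000 + 7.8858 + 6.6000 = 21.3858

21.39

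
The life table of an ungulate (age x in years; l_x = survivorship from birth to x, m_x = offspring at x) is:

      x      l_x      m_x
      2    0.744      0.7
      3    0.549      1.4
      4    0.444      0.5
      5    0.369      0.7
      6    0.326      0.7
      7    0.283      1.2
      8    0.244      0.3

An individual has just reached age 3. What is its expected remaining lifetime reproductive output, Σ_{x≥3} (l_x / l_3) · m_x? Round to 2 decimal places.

l_3 = 0.549. Conditional survival from age 3 to x is l_x / l_3.
  x=3: (0.549/0.549) × 1.4 = 1.4000
  x=4: (0.444/0.549) × 0.5 = 0.4044
  x=5: (0.369/0.549) × 0.7 = 0.4705
  x=6: (0.326/0.549) × 0.7 = 0.4157
  x=7: (0.283/0.549) × 1.2 = 0.6186
  x=8: (0.244/0.549) × 0.3 = 0.1333
Sum = 1.4000 + 0.4044 + 0.4705 + 0.4157 + 0.6186 + 0.1333 = 3.4424

3.44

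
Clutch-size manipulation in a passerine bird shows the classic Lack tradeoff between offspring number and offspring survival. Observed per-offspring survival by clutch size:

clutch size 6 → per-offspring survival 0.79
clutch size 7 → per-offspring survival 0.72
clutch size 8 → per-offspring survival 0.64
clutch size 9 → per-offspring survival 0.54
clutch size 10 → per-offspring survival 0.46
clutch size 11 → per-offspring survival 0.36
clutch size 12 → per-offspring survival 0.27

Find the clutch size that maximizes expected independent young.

Expected independent young = c × s(c):
  c=6: 6 × 0.79 = 4.740
  c=7: 7 × 0.72 = 5.040
  c=8: 8 × 0.64 = 5.120
  c=9: 9 × 0.54 = 4.860
  c=10: 10 × 0.46 = 4.600
  c=11: 11 × 0.36 = 3.960
  c=12: 12 × 0.27 = 3.240
Maximum at c = 8 (5.120 independent young).

8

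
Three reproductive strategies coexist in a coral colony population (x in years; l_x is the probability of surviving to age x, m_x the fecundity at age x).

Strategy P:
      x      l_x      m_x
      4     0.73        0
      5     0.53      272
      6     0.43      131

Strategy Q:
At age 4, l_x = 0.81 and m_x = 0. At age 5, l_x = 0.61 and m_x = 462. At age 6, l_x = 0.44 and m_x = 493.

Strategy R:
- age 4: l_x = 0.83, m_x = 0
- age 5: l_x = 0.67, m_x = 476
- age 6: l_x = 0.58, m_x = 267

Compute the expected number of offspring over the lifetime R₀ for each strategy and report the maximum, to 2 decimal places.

498.74

Strategy P: R₀ = 0.73×0 + 0.53×272 + 0.43×131 = 200.4900
Strategy Q: R₀ = 0.81×0 + 0.61×462 + 0.44×493 = 498.7400
Strategy R: R₀ = 0.83×0 + 0.67×476 + 0.58×267 = 473.7800
Highest R₀: strategy Q with 498.7400.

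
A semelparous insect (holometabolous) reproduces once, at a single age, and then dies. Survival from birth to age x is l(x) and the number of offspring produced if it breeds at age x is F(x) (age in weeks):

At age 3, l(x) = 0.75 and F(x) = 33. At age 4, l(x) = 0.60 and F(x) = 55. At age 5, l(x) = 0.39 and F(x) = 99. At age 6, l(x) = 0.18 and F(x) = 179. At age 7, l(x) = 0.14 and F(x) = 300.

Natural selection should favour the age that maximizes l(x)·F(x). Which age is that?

Expected offspring if breeding at age x = l(x) × F(x):
  age 3: 0.75 × 33 = 24.750
  age 4: 0.60 × 55 = 33.000
  age 5: 0.39 × 99 = 38.610
  age 6: 0.18 × 179 = 32.220
  age 7: 0.14 × 300 = 42.000
Maximum at age 7 (42.000).

7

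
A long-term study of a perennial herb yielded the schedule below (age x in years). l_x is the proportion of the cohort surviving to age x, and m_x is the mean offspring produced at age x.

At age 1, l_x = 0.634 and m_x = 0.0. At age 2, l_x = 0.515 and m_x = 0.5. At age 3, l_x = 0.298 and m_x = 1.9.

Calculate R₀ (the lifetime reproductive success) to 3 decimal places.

R₀ = Σ l_x m_x:
  age 1: 0.634 × 0.0 = 0.0000
  age 2: 0.515 × 0.5 = 0.2575
  age 3: 0.298 × 1.9 = 0.5662
R₀ = 0.0000 + 0.2575 + 0.5662 = 0.8237

0.824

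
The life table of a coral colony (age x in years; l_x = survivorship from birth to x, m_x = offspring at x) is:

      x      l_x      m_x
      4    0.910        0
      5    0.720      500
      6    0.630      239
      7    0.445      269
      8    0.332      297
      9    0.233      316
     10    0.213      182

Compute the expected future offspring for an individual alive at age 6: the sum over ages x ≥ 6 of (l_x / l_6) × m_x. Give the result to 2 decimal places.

l_6 = 0.630. Conditional survival from age 6 to x is l_x / l_6.
  x=6: (0.630/0.630) × 239 = 239.0000
  x=7: (0.445/0.630) × 269 = 190.0079
  x=8: (0.332/0.630) × 297 = 156.5143
  x=9: (0.233/0.630) × 316 = 116.8698
  x=10: (0.213/0.630) × 182 = 61.5333
Sum = 239.0000 + 190.0079 + 156.5143 + 116.8698 + 61.5333 = 763.9254

763.93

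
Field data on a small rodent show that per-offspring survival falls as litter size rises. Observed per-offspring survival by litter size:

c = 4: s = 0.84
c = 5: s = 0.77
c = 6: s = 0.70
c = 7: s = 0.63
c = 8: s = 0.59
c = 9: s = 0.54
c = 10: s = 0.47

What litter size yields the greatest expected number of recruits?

9

Expected recruits = c × s(c):
  c=4: 4 × 0.84 = 3.360
  c=5: 5 × 0.77 = 3.850
  c=6: 6 × 0.70 = 4.200
  c=7: 7 × 0.63 = 4.410
  c=8: 8 × 0.59 = 4.720
  c=9: 9 × 0.54 = 4.860
  c=10: 10 × 0.47 = 4.700
Maximum at c = 9 (4.860 recruits).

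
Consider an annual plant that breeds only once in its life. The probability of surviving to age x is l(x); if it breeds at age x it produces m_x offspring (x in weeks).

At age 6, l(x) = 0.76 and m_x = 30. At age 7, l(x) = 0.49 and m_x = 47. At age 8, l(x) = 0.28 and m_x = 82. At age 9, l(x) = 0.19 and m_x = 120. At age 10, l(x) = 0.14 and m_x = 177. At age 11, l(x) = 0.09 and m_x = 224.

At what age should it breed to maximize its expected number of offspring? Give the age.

Expected offspring if breeding at age x = l(x) × m_x:
  age 6: 0.76 × 30 = 22.800
  age 7: 0.49 × 47 = 23.030
  age 8: 0.28 × 82 = 22.960
  age 9: 0.19 × 120 = 22.800
  age 10: 0.14 × 177 = 24.780
  age 11: 0.09 × 224 = 20.160
Maximum at age 10 (24.780).

10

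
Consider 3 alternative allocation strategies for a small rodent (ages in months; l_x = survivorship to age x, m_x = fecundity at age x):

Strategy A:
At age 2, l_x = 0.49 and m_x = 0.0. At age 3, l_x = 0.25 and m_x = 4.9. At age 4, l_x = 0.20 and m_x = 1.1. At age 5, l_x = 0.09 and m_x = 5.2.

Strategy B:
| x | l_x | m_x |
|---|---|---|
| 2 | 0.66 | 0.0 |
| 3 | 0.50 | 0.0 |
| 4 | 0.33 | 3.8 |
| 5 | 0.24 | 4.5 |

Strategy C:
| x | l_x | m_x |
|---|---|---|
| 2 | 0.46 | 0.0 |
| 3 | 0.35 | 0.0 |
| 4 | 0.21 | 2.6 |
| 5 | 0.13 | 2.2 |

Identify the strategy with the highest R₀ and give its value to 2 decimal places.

2.33

Strategy A: R₀ = 0.49×0.0 + 0.25×4.9 + 0.20×1.1 + 0.09×5.2 = 1.9130
Strategy B: R₀ = 0.66×0.0 + 0.50×0.0 + 0.33×3.8 + 0.24×4.5 = 2.3340
Strategy C: R₀ = 0.46×0.0 + 0.35×0.0 + 0.21×2.6 + 0.13×2.2 = 0.8320
Highest R₀: strategy B with 2.3340.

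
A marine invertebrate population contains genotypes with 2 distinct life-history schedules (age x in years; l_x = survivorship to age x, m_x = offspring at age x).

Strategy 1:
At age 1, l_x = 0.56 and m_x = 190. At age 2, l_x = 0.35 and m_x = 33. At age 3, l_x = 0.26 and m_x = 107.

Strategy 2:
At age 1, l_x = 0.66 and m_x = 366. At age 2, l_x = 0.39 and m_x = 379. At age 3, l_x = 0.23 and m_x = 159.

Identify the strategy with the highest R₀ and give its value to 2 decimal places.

425.94

Strategy 1: R₀ = 0.56×190 + 0.35×33 + 0.26×107 = 145.7700
Strategy 2: R₀ = 0.66×366 + 0.39×379 + 0.23×159 = 425.9400
Highest R₀: strategy 2 with 425.9400.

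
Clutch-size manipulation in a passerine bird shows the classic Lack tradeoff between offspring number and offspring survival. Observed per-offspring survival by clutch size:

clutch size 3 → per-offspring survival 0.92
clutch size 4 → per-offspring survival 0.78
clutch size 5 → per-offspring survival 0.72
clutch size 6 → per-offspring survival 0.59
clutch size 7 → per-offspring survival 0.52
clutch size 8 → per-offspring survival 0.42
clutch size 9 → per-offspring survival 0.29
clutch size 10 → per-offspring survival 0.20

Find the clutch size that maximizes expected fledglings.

7

Expected fledglings = c × s(c):
  c=3: 3 × 0.92 = 2.760
  c=4: 4 × 0.78 = 3.120
  c=5: 5 × 0.72 = 3.600
  c=6: 6 × 0.59 = 3.540
  c=7: 7 × 0.52 = 3.640
  c=8: 8 × 0.42 = 3.360
  c=9: 9 × 0.29 = 2.610
  c=10: 10 × 0.20 = 2.000
Maximum at c = 7 (3.640 fledglings).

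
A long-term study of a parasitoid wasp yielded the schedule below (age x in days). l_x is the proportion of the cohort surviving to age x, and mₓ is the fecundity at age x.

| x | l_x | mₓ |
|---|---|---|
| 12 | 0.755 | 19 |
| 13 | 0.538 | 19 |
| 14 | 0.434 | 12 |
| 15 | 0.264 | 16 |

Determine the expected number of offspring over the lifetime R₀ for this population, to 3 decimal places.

R₀ = Σ l_x mₓ:
  age 12: 0.755 × 19 = 14.3450
  age 13: 0.538 × 19 = 10.2220
  age 14: 0.434 × 12 = 5.2080
  age 15: 0.264 × 16 = 4.2240
R₀ = 14.3450 + 10.2220 + 5.2080 + 4.2240 = 33.9990

33.999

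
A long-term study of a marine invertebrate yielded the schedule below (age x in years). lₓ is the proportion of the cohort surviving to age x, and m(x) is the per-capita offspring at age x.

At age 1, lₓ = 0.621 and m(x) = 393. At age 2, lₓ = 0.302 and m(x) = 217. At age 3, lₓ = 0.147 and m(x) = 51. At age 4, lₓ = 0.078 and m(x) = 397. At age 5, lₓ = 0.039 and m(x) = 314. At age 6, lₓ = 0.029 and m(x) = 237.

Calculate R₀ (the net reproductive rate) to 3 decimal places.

R₀ = Σ lₓ m(x):
  age 1: 0.621 × 393 = 244.0530
  age 2: 0.302 × 217 = 65.5340
  age 3: 0.147 × 51 = 7.4970
  age 4: 0.078 × 397 = 30.9660
  age 5: 0.039 × 314 = 12.2460
  age 6: 0.029 × 237 = 6.8730
R₀ = 244.0530 + 65.5340 + 7.4970 + 30.9660 + 12.2460 + 6.8730 = 367.1690

367.169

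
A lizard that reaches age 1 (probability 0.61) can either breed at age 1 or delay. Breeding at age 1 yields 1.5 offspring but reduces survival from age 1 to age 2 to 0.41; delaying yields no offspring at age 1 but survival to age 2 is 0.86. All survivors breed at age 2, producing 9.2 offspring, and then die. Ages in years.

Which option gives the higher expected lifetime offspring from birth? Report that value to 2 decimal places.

breed at age 1: R₀ = 0.61 × (1.5 + 0.41 × 9.2) = 0.61 × 5.2720 = 3.2159
delay to age 2: R₀ = 0.61 × (0.86 × 9.2) = 0.61 × 7.9120 = 4.8263
Higher: delay to age 2 (4.8263).

4.83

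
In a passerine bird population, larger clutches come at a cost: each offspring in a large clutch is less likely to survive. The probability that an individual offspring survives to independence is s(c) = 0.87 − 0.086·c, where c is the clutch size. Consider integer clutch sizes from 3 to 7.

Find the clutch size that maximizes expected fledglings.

5

Expected fledglings = c × s(c):
  c=3: 3 × 0.612 = 1.836
  c=4: 4 × 0.526 = 2.104
  c=5: 5 × 0.440 = 2.200
  c=6: 6 × 0.354 = 2.124
  c=7: 7 × 0.268 = 1.876
Maximum at c = 5 (2.200 fledglings).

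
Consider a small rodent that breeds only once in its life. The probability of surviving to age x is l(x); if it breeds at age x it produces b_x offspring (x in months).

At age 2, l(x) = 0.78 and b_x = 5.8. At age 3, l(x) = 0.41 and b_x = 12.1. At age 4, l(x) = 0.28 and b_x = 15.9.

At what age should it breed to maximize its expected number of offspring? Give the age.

3

Expected offspring if breeding at age x = l(x) × b_x:
  age 2: 0.78 × 5.8 = 4.524
  age 3: 0.41 × 12.1 = 4.961
  age 4: 0.28 × 15.9 = 4.452
Maximum at age 3 (4.961).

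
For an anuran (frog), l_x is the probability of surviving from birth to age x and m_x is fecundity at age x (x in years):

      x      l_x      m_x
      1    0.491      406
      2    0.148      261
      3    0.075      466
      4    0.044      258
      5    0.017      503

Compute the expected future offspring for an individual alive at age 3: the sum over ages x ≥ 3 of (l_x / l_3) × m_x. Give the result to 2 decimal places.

l_3 = 0.075. Conditional survival from age 3 to x is l_x / l_3.
  x=3: (0.075/0.075) × 466 = 466.0000
  x=4: (0.044/0.075) × 258 = 151.3600
  x=5: (0.017/0.075) × 503 = 114.0133
Sum = 466.0000 + 151.3600 + 114.0133 = 731.3733

731.37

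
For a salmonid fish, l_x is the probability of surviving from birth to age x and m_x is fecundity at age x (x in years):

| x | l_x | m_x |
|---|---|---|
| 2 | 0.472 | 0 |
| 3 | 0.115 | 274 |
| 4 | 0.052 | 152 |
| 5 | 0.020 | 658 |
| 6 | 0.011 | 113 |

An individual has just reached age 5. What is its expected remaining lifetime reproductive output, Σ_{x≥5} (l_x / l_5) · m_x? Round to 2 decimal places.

l_5 = 0.020. Conditional survival from age 5 to x is l_x / l_5.
  x=5: (0.020/0.020) × 658 = 658.0000
  x=6: (0.011/0.020) × 113 = 62.1500
Sum = 658.0000 + 62.1500 = 720.1500

720.15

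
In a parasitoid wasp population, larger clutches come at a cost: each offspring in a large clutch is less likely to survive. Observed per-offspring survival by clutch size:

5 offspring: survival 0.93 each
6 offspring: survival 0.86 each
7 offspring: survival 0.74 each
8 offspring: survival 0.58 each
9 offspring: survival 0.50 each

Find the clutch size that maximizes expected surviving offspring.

Expected surviving offspring = c × s(c):
  c=5: 5 × 0.93 = 4.650
  c=6: 6 × 0.86 = 5.160
  c=7: 7 × 0.74 = 5.180
  c=8: 8 × 0.58 = 4.640
  c=9: 9 × 0.50 = 4.500
Maximum at c = 7 (5.180 surviving offspring).

7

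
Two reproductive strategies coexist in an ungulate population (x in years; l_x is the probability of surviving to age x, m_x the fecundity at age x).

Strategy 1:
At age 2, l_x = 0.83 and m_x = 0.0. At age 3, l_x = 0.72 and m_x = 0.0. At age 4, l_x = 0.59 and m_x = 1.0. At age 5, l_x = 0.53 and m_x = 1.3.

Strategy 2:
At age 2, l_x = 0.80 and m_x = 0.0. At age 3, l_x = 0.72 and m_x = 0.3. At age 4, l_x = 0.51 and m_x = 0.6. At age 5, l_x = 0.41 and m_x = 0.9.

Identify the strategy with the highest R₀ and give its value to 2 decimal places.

1.28

Strategy 1: R₀ = 0.83×0.0 + 0.72×0.0 + 0.59×1.0 + 0.53×1.3 = 1.2790
Strategy 2: R₀ = 0.80×0.0 + 0.72×0.3 + 0.51×0.6 + 0.41×0.9 = 0.8910
Highest R₀: strategy 1 with 1.2790.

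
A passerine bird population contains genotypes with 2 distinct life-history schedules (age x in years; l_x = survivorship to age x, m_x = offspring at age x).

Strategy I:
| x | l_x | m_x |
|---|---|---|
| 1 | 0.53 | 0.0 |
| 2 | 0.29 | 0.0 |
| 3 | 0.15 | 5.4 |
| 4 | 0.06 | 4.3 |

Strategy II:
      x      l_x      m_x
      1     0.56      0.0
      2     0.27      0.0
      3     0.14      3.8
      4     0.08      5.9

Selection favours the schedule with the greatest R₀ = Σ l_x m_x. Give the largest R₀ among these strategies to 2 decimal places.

1.07

Strategy I: R₀ = 0.53×0.0 + 0.29×0.0 + 0.15×5.4 + 0.06×4.3 = 1.0680
Strategy II: R₀ = 0.56×0.0 + 0.27×0.0 + 0.14×3.8 + 0.08×5.9 = 1.0040
Highest R₀: strategy I with 1.0680.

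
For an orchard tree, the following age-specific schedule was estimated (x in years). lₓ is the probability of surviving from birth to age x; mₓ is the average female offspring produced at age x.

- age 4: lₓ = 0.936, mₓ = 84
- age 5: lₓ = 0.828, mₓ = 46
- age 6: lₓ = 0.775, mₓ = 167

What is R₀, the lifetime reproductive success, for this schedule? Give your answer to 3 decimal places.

246.137

R₀ = Σ lₓ mₓ:
  age 4: 0.936 × 84 = 78.6240
  age 5: 0.828 × 46 = 38.0880
  age 6: 0.775 × 167 = 129.4250
R₀ = 78.6240 + 38.0880 + 129.4250 = 246.1370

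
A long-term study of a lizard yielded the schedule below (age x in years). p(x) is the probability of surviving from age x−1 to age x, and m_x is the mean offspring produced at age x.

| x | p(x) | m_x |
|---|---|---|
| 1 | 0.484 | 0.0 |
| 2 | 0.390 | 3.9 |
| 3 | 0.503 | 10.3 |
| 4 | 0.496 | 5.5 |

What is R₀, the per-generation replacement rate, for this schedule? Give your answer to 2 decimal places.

Survivorship from birth: l_x = p_1·p_2·…·p_x.
  l_1 = 0.48400
  l_2 = 0.18876
  l_3 = 0.09495
  l_4 = 0.04709
R₀ = Σ l_x m_x:
  age 1: 0.48400 × 0.0 = 0.0000
  age 2: 0.18876 × 3.9 = 0.7362
  age 3: 0.09495 × 10.3 = 0.9780
  age 4: 0.04709 × 5.5 = 0.2590
R₀ = 0.0000 + 0.7362 + 0.9780 + 0.2590 = 1.9731

1.97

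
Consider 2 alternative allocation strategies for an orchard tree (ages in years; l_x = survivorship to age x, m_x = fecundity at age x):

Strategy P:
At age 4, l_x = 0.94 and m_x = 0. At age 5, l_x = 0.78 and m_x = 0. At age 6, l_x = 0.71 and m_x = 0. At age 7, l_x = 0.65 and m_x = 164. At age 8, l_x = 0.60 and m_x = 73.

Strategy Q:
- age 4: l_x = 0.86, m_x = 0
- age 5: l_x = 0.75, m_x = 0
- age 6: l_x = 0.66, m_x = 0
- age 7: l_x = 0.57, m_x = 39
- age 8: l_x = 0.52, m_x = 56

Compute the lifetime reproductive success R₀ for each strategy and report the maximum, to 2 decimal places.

Strategy P: R₀ = 0.94×0 + 0.78×0 + 0.71×0 + 0.65×164 + 0.60×73 = 150.4000
Strategy Q: R₀ = 0.86×0 + 0.75×0 + 0.66×0 + 0.57×39 + 0.52×56 = 51.3500
Highest R₀: strategy P with 150.4000.

150.40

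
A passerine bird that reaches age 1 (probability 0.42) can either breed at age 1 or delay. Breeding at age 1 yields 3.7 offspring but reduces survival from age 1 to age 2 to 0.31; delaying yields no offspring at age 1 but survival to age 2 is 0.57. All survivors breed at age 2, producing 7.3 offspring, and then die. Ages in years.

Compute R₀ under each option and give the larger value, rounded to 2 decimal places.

breed at age 1: R₀ = 0.42 × (3.7 + 0.31 × 7.3) = 0.42 × 5.9630 = 2.5045
delay to age 2: R₀ = 0.42 × (0.57 × 7.3) = 0.42 × 4.1610 = 1.7476
Higher: breed at age 1 (2.5045).

2.50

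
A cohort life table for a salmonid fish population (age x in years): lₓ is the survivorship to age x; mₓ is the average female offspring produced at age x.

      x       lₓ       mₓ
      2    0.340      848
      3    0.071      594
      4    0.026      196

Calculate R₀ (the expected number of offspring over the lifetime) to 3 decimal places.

R₀ = Σ lₓ mₓ:
  age 2: 0.340 × 848 = 288.3200
  age 3: 0.071 × 594 = 42.1740
  age 4: 0.026 × 196 = 5.0960
R₀ = 288.3200 + 42.1740 + 5.0960 = 335.5900

335.590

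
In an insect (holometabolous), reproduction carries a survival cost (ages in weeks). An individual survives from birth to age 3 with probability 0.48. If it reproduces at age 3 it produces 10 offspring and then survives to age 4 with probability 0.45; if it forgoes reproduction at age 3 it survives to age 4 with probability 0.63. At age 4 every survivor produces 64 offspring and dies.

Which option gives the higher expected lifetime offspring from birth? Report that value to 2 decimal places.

breed at age 3: R₀ = 0.48 × (10 + 0.45 × 64) = 0.48 × 38.8000 = 18.6240
delay to age 4: R₀ = 0.48 × (0.63 × 64) = 0.48 × 40.3200 = 19.3536
Higher: delay to age 4 (19.3536).

19.35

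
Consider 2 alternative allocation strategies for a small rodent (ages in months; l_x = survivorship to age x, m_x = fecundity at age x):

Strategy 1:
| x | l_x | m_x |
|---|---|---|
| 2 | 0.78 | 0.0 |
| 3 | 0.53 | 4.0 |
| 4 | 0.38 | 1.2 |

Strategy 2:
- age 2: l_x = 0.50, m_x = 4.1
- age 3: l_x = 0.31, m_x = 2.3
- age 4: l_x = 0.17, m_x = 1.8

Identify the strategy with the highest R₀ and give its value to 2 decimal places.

3.07

Strategy 1: R₀ = 0.78×0.0 + 0.53×4.0 + 0.38×1.2 = 2.5760
Strategy 2: R₀ = 0.50×4.1 + 0.31×2.3 + 0.17×1.8 = 3.0690
Highest R₀: strategy 2 with 3.0690.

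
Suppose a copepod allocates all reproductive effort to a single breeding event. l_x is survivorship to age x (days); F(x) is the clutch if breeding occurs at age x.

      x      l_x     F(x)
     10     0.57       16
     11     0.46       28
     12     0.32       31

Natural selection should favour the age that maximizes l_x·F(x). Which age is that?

Expected offspring if breeding at age x = l_x × F(x):
  age 10: 0.57 × 16 = 9.120
  age 11: 0.46 × 28 = 12.880
  age 12: 0.32 × 31 = 9.920
Maximum at age 11 (12.880).

11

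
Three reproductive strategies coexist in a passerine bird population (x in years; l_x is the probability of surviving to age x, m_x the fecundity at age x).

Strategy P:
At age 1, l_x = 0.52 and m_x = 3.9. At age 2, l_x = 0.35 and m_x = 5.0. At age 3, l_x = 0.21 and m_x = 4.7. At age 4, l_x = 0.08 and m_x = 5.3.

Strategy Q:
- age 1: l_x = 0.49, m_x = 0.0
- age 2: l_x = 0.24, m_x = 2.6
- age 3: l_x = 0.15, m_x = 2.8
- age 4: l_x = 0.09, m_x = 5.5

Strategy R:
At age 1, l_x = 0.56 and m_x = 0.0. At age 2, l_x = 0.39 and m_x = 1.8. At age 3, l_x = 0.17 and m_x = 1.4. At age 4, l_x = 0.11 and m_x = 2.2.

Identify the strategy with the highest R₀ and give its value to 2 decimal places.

5.19

Strategy P: R₀ = 0.52×3.9 + 0.35×5.0 + 0.21×4.7 + 0.08×5.3 = 5.1890
Strategy Q: R₀ = 0.49×0.0 + 0.24×2.6 + 0.15×2.8 + 0.09×5.5 = 1.5390
Strategy R: R₀ = 0.56×0.0 + 0.39×1.8 + 0.17×1.4 + 0.11×2.2 = 1.1820
Highest R₀: strategy P with 5.1890.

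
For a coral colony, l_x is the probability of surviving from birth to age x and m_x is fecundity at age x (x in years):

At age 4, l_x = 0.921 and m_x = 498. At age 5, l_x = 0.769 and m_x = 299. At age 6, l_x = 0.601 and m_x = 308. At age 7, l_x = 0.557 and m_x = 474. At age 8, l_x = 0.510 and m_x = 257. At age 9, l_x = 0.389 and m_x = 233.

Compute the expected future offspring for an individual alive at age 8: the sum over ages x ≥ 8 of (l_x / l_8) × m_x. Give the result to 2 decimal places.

434.72

l_8 = 0.510. Conditional survival from age 8 to x is l_x / l_8.
  x=8: (0.510/0.510) × 257 = 257.0000
  x=9: (0.389/0.510) × 233 = 177.7196
Sum = 257.0000 + 177.7196 = 434.7196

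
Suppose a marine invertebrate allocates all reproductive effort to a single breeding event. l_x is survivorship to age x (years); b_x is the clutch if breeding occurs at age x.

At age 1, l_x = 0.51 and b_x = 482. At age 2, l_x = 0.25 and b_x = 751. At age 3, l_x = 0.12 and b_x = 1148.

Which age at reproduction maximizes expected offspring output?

Expected offspring if breeding at age x = l_x × b_x:
  age 1: 0.51 × 482 = 245.820
  age 2: 0.25 × 751 = 187.750
  age 3: 0.12 × 1148 = 137.760
Maximum at age 1 (245.820).

1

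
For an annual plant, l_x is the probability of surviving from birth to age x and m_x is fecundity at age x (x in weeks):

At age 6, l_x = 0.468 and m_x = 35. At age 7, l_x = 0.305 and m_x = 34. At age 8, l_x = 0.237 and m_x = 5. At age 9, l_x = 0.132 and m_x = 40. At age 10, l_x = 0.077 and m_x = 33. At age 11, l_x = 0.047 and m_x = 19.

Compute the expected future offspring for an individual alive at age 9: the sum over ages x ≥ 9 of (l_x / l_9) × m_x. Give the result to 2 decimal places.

66.02

l_9 = 0.132. Conditional survival from age 9 to x is l_x / l_9.
  x=9: (0.132/0.132) × 40 = 40.0000
  x=10: (0.077/0.132) × 33 = 19.2500
  x=11: (0.047/0.132) × 19 = 6.7652
Sum = 40.0000 + 19.2500 + 6.7652 = 66.0152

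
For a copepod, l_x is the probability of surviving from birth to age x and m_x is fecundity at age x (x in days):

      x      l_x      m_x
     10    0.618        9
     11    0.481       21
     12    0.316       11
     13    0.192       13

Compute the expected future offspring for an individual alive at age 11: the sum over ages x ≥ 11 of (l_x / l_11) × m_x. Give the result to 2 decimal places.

l_11 = 0.481. Conditional survival from age 11 to x is l_x / l_11.
  x=11: (0.481/0.481) × 21 = 21.0000
  x=12: (0.316/0.481) × 11 = 7.2266
  x=13: (0.192/0.481) × 13 = 5.1892
Sum = 21.0000 + 7.2266 + 5.1892 = 33.4158

33.42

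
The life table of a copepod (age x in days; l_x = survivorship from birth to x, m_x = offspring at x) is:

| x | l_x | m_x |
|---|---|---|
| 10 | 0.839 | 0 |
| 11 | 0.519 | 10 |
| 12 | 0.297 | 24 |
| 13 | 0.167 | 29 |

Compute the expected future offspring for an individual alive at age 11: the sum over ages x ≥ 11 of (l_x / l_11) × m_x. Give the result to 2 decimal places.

l_11 = 0.519. Conditional survival from age 11 to x is l_x / l_11.
  x=11: (0.519/0.519) × 10 = 10.0000
  x=12: (0.297/0.519) × 24 = 13.7341
  x=13: (0.167/0.519) × 29 = 9.3314
Sum = 10.0000 + 13.7341 + 9.3314 = 33.0655

33.07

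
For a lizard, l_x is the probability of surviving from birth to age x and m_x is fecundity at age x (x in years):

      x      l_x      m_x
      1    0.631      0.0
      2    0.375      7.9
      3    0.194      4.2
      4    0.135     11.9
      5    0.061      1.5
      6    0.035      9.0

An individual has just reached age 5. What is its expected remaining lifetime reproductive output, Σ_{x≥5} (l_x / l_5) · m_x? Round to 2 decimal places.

l_5 = 0.061. Conditional survival from age 5 to x is l_x / l_5.
  x=5: (0.061/0.061) × 1.5 = 1.5000
  x=6: (0.035/0.061) × 9.0 = 5.1639
Sum = 1.5000 + 5.1639 = 6.6639

6.66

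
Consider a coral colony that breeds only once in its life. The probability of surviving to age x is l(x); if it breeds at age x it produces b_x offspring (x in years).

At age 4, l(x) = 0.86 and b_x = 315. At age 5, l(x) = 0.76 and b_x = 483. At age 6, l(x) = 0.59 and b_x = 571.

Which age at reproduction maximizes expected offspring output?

5

Expected offspring if breeding at age x = l(x) × b_x:
  age 4: 0.86 × 315 = 270.900
  age 5: 0.76 × 483 = 367.080
  age 6: 0.59 × 571 = 336.890
Maximum at age 5 (367.080).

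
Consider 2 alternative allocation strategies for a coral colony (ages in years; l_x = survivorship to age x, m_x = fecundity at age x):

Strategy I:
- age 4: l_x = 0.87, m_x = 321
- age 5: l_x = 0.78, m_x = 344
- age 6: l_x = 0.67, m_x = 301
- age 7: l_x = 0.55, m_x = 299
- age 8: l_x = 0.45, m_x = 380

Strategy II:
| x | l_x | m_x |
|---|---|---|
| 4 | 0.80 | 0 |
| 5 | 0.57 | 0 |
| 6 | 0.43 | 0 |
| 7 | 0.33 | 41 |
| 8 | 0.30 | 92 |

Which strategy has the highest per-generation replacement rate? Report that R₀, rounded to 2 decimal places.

1084.71

Strategy I: R₀ = 0.87×321 + 0.78×344 + 0.67×301 + 0.55×299 + 0.45×380 = 1084.7100
Strategy II: R₀ = 0.80×0 + 0.57×0 + 0.43×0 + 0.33×41 + 0.30×92 = 41.1300
Highest R₀: strategy I with 1084.7100.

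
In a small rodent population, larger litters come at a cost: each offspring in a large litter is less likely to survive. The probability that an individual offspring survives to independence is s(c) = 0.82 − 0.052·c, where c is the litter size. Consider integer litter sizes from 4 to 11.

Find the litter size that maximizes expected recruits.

Expected recruits = c × s(c):
  c=4: 4 × 0.612 = 2.448
  c=5: 5 × 0.560 = 2.800
  c=6: 6 × 0.508 = 3.048
  c=7: 7 × 0.456 = 3.192
  c=8: 8 × 0.404 = 3.232
  c=9: 9 × 0.352 = 3.168
  c=10: 10 × 0.300 = 3.000
  c=11: 11 × 0.248 = 2.728
Maximum at c = 8 (3.232 recruits).

8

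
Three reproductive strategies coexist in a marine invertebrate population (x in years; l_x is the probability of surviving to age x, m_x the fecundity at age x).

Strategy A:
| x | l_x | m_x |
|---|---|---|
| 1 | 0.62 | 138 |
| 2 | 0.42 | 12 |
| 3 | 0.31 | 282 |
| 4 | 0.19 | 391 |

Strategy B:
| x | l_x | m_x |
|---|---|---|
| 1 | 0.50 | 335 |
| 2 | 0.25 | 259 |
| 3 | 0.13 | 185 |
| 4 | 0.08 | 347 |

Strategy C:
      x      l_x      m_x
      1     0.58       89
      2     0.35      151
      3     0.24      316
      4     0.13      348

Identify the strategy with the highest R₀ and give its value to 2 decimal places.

Strategy A: R₀ = 0.62×138 + 0.42×12 + 0.31×282 + 0.19×391 = 252.3100
Strategy B: R₀ = 0.50×335 + 0.25×259 + 0.13×185 + 0.08×347 = 284.0600
Strategy C: R₀ = 0.58×89 + 0.35×151 + 0.24×316 + 0.13×348 = 225.5500
Highest R₀: strategy B with 284.0600.

284.06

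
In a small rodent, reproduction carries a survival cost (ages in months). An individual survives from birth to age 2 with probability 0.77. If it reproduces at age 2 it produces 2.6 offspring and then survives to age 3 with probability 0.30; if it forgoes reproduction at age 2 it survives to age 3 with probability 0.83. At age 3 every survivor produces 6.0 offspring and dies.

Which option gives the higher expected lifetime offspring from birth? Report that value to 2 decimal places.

3.83

breed at age 2: R₀ = 0.77 × (2.6 + 0.30 × 6.0) = 0.77 × 4.4000 = 3.3880
delay to age 3: R₀ = 0.77 × (0.83 × 6.0) = 0.77 × 4.9800 = 3.8346
Higher: delay to age 3 (3.8346).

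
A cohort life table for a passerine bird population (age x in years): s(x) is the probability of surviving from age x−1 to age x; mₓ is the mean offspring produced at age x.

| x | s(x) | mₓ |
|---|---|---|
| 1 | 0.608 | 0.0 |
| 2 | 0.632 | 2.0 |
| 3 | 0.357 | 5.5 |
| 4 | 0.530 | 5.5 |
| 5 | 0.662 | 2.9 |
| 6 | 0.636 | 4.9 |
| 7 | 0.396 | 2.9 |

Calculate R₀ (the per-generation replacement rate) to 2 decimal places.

2.25

Survivorship from birth: l_x = s_1·s_2·…·s_x.
  l_1 = 0.60800
  l_2 = 0.38426
  l_3 = 0.13718
  l_4 = 0.07271
  l_5 = 0.04813
  l_6 = 0.03061
  l_7 = 0.01212
R₀ = Σ l_x mₓ:
  age 1: 0.60800 × 0.0 = 0.0000
  age 2: 0.38426 × 2.0 = 0.7685
  age 3: 0.13718 × 5.5 = 0.7545
  age 4: 0.07271 × 5.5 = 0.3999
  age 5: 0.04813 × 2.9 = 0.1396
  age 6: 0.03061 × 4.9 = 0.1500
  age 7: 0.01212 × 2.9 = 0.0351
R₀ = 0.0000 + 0.7685 + 0.7545 + 0.3999 + 0.1396 + 0.1500 + 0.0351 = 2.2476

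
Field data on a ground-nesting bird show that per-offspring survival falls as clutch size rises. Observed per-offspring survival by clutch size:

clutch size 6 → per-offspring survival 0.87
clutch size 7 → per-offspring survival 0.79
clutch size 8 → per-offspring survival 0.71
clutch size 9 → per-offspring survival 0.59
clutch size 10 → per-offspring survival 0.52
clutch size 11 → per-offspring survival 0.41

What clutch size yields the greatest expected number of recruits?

Expected recruits = c × s(c):
  c=6: 6 × 0.87 = 5.220
  c=7: 7 × 0.79 = 5.530
  c=8: 8 × 0.71 = 5.680
  c=9: 9 × 0.59 = 5.310
  c=10: 10 × 0.52 = 5.200
  c=11: 11 × 0.41 = 4.510
Maximum at c = 8 (5.680 recruits).

8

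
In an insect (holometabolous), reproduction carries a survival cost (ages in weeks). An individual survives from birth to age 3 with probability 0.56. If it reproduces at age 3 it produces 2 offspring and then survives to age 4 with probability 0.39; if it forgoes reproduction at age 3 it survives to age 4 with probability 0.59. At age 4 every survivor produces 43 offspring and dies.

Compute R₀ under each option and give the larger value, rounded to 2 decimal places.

breed at age 3: R₀ = 0.56 × (2 + 0.39 × 43) = 0.56 × 18.7700 = 10.5112
delay to age 4: R₀ = 0.56 × (0.59 × 43) = 0.56 × 25.3700 = 14.2072
Higher: delay to age 4 (14.2072).

14.21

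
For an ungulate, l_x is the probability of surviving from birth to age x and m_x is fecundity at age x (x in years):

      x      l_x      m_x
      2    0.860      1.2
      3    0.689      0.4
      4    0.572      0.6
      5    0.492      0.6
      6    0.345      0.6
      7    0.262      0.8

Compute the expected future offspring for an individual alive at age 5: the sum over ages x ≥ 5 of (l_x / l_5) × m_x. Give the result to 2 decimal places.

l_5 = 0.492. Conditional survival from age 5 to x is l_x / l_5.
  x=5: (0.492/0.492) × 0.6 = 0.6000
  x=6: (0.345/0.492) × 0.6 = 0.4207
  x=7: (0.262/0.492) × 0.8 = 0.4260
Sum = 0.6000 + 0.4207 + 0.4260 = 1.4467

1.45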